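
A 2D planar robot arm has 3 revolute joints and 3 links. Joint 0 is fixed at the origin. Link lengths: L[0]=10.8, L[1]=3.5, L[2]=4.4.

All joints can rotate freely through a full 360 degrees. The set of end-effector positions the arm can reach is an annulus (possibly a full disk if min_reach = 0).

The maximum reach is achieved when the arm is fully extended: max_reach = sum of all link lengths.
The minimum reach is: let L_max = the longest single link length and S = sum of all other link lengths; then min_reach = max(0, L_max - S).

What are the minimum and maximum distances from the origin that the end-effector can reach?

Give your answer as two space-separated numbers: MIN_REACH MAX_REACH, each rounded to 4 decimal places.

Link lengths: [10.8, 3.5, 4.4]
max_reach = 10.8 + 3.5 + 4.4 = 18.7
L_max = max([10.8, 3.5, 4.4]) = 10.8
S (sum of others) = 18.7 - 10.8 = 7.9
min_reach = max(0, 10.8 - 7.9) = max(0, 2.9) = 2.9

Answer: 2.9000 18.7000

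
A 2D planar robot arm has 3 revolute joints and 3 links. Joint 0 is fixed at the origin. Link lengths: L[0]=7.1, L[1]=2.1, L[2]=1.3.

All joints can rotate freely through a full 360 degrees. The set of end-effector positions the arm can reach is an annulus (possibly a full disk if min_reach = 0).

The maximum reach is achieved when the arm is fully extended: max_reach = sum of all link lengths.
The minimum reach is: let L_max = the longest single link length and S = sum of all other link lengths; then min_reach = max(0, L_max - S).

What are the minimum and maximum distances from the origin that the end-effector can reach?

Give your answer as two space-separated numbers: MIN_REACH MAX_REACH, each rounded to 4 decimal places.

Link lengths: [7.1, 2.1, 1.3]
max_reach = 7.1 + 2.1 + 1.3 = 10.5
L_max = max([7.1, 2.1, 1.3]) = 7.1
S (sum of others) = 10.5 - 7.1 = 3.4
min_reach = max(0, 7.1 - 3.4) = max(0, 3.7) = 3.7

Answer: 3.7000 10.5000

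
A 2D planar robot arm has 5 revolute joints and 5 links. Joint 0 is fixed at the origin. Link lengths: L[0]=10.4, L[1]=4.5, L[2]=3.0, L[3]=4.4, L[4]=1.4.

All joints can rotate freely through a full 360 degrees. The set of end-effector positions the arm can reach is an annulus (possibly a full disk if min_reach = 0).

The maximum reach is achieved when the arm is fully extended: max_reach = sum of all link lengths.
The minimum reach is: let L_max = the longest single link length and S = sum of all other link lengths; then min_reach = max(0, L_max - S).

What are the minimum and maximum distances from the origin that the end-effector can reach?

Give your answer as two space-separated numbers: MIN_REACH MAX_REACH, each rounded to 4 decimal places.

Answer: 0.0000 23.7000

Derivation:
Link lengths: [10.4, 4.5, 3.0, 4.4, 1.4]
max_reach = 10.4 + 4.5 + 3 + 4.4 + 1.4 = 23.7
L_max = max([10.4, 4.5, 3.0, 4.4, 1.4]) = 10.4
S (sum of others) = 23.7 - 10.4 = 13.3
min_reach = max(0, 10.4 - 13.3) = max(0, -2.9) = 0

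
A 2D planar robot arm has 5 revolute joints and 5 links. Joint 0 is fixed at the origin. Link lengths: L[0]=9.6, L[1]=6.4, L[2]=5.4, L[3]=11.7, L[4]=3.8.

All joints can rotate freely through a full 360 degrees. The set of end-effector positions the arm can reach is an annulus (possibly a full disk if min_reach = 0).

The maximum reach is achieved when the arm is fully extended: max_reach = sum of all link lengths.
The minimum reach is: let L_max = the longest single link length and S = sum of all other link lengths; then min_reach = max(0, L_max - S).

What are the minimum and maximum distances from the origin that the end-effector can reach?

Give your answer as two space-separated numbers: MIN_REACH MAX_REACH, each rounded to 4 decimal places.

Link lengths: [9.6, 6.4, 5.4, 11.7, 3.8]
max_reach = 9.6 + 6.4 + 5.4 + 11.7 + 3.8 = 36.9
L_max = max([9.6, 6.4, 5.4, 11.7, 3.8]) = 11.7
S (sum of others) = 36.9 - 11.7 = 25.2
min_reach = max(0, 11.7 - 25.2) = max(0, -13.5) = 0

Answer: 0.0000 36.9000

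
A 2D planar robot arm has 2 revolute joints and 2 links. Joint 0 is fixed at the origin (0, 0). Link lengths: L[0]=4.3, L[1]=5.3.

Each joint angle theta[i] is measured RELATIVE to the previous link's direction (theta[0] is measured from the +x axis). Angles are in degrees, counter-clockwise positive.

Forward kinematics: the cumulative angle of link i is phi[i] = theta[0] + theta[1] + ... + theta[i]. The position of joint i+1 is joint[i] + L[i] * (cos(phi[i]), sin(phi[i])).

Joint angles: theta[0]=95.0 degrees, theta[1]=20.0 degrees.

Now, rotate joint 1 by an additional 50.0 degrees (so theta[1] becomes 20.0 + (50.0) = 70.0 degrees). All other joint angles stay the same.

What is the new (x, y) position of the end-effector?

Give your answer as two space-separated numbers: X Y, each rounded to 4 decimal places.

joint[0] = (0.0000, 0.0000)  (base)
link 0: phi[0] = 95 = 95 deg
  cos(95 deg) = -0.0872, sin(95 deg) = 0.9962
  joint[1] = (0.0000, 0.0000) + 4.3 * (-0.0872, 0.9962) = (0.0000 + -0.3748, 0.0000 + 4.2836) = (-0.3748, 4.2836)
link 1: phi[1] = 95 + 70 = 165 deg
  cos(165 deg) = -0.9659, sin(165 deg) = 0.2588
  joint[2] = (-0.3748, 4.2836) + 5.3 * (-0.9659, 0.2588) = (-0.3748 + -5.1194, 4.2836 + 1.3717) = (-5.4942, 5.6554)
End effector: (-5.4942, 5.6554)

Answer: -5.4942 5.6554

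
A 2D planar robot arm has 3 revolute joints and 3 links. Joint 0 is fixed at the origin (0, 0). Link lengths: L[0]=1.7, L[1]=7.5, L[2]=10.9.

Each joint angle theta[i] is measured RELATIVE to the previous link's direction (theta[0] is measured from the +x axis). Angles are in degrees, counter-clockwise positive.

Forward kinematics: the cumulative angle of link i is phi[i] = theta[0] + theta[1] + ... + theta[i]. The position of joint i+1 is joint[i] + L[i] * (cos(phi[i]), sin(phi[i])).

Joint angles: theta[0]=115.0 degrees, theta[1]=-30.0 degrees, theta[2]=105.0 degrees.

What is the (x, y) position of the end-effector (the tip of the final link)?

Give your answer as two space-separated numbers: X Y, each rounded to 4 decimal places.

Answer: -10.7992 7.1194

Derivation:
joint[0] = (0.0000, 0.0000)  (base)
link 0: phi[0] = 115 = 115 deg
  cos(115 deg) = -0.4226, sin(115 deg) = 0.9063
  joint[1] = (0.0000, 0.0000) + 1.7 * (-0.4226, 0.9063) = (0.0000 + -0.7185, 0.0000 + 1.5407) = (-0.7185, 1.5407)
link 1: phi[1] = 115 + -30 = 85 deg
  cos(85 deg) = 0.0872, sin(85 deg) = 0.9962
  joint[2] = (-0.7185, 1.5407) + 7.5 * (0.0872, 0.9962) = (-0.7185 + 0.6537, 1.5407 + 7.4715) = (-0.0648, 9.0122)
link 2: phi[2] = 115 + -30 + 105 = 190 deg
  cos(190 deg) = -0.9848, sin(190 deg) = -0.1736
  joint[3] = (-0.0648, 9.0122) + 10.9 * (-0.9848, -0.1736) = (-0.0648 + -10.7344, 9.0122 + -1.8928) = (-10.7992, 7.1194)
End effector: (-10.7992, 7.1194)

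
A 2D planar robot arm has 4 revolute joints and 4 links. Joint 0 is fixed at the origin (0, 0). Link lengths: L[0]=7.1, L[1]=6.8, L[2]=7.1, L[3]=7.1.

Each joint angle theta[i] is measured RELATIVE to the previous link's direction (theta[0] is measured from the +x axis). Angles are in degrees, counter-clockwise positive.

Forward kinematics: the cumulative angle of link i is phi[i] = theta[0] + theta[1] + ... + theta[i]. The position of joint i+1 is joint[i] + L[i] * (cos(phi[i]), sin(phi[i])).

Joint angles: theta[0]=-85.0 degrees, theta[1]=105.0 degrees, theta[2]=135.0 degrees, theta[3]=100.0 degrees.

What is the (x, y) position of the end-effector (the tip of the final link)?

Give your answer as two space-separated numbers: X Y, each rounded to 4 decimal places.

Answer: -1.2637 -8.6047

Derivation:
joint[0] = (0.0000, 0.0000)  (base)
link 0: phi[0] = -85 = -85 deg
  cos(-85 deg) = 0.0872, sin(-85 deg) = -0.9962
  joint[1] = (0.0000, 0.0000) + 7.1 * (0.0872, -0.9962) = (0.0000 + 0.6188, 0.0000 + -7.0730) = (0.6188, -7.0730)
link 1: phi[1] = -85 + 105 = 20 deg
  cos(20 deg) = 0.9397, sin(20 deg) = 0.3420
  joint[2] = (0.6188, -7.0730) + 6.8 * (0.9397, 0.3420) = (0.6188 + 6.3899, -7.0730 + 2.3257) = (7.0087, -4.7472)
link 2: phi[2] = -85 + 105 + 135 = 155 deg
  cos(155 deg) = -0.9063, sin(155 deg) = 0.4226
  joint[3] = (7.0087, -4.7472) + 7.1 * (-0.9063, 0.4226) = (7.0087 + -6.4348, -4.7472 + 3.0006) = (0.5739, -1.7467)
link 3: phi[3] = -85 + 105 + 135 + 100 = 255 deg
  cos(255 deg) = -0.2588, sin(255 deg) = -0.9659
  joint[4] = (0.5739, -1.7467) + 7.1 * (-0.2588, -0.9659) = (0.5739 + -1.8376, -1.7467 + -6.8581) = (-1.2637, -8.6047)
End effector: (-1.2637, -8.6047)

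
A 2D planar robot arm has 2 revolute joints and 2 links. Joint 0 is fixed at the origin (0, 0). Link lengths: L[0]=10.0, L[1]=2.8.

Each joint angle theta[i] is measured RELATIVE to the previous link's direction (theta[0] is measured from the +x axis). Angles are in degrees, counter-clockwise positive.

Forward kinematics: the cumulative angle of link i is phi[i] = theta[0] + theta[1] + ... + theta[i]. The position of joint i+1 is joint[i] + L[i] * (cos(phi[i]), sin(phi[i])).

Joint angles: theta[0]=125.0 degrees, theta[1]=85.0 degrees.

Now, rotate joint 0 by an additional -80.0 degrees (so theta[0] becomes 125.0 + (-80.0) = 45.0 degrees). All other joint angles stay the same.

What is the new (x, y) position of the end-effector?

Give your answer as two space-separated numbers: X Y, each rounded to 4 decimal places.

joint[0] = (0.0000, 0.0000)  (base)
link 0: phi[0] = 45 = 45 deg
  cos(45 deg) = 0.7071, sin(45 deg) = 0.7071
  joint[1] = (0.0000, 0.0000) + 10 * (0.7071, 0.7071) = (0.0000 + 7.0711, 0.0000 + 7.0711) = (7.0711, 7.0711)
link 1: phi[1] = 45 + 85 = 130 deg
  cos(130 deg) = -0.6428, sin(130 deg) = 0.7660
  joint[2] = (7.0711, 7.0711) + 2.8 * (-0.6428, 0.7660) = (7.0711 + -1.7998, 7.0711 + 2.1449) = (5.2713, 9.2160)
End effector: (5.2713, 9.2160)

Answer: 5.2713 9.2160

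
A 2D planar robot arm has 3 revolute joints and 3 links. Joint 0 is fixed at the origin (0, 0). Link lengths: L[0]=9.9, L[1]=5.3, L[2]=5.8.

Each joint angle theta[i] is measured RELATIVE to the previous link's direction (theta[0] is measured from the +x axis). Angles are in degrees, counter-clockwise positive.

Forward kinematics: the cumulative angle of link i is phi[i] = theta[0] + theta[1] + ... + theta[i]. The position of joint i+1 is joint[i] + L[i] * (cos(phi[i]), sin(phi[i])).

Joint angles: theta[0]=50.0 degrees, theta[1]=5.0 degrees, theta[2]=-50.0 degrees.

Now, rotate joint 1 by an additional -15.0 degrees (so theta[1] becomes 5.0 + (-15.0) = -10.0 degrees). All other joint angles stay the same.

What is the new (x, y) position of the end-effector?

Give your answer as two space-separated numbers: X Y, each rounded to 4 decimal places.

Answer: 16.1355 9.9835

Derivation:
joint[0] = (0.0000, 0.0000)  (base)
link 0: phi[0] = 50 = 50 deg
  cos(50 deg) = 0.6428, sin(50 deg) = 0.7660
  joint[1] = (0.0000, 0.0000) + 9.9 * (0.6428, 0.7660) = (0.0000 + 6.3636, 0.0000 + 7.5838) = (6.3636, 7.5838)
link 1: phi[1] = 50 + -10 = 40 deg
  cos(40 deg) = 0.7660, sin(40 deg) = 0.6428
  joint[2] = (6.3636, 7.5838) + 5.3 * (0.7660, 0.6428) = (6.3636 + 4.0600, 7.5838 + 3.4068) = (10.4236, 10.9906)
link 2: phi[2] = 50 + -10 + -50 = -10 deg
  cos(-10 deg) = 0.9848, sin(-10 deg) = -0.1736
  joint[3] = (10.4236, 10.9906) + 5.8 * (0.9848, -0.1736) = (10.4236 + 5.7119, 10.9906 + -1.0072) = (16.1355, 9.9835)
End effector: (16.1355, 9.9835)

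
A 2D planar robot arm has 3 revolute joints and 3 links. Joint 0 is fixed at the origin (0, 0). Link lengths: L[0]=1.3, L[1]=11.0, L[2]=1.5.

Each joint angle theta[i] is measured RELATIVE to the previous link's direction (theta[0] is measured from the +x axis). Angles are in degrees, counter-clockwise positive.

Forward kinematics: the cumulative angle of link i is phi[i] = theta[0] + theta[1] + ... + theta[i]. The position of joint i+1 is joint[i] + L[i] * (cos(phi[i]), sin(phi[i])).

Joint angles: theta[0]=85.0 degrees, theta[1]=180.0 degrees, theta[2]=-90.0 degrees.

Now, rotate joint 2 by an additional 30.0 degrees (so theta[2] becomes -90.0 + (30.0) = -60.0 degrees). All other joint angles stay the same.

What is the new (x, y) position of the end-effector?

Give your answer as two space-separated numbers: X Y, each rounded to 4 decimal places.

Answer: -2.2049 -10.2970

Derivation:
joint[0] = (0.0000, 0.0000)  (base)
link 0: phi[0] = 85 = 85 deg
  cos(85 deg) = 0.0872, sin(85 deg) = 0.9962
  joint[1] = (0.0000, 0.0000) + 1.3 * (0.0872, 0.9962) = (0.0000 + 0.1133, 0.0000 + 1.2951) = (0.1133, 1.2951)
link 1: phi[1] = 85 + 180 = 265 deg
  cos(265 deg) = -0.0872, sin(265 deg) = -0.9962
  joint[2] = (0.1133, 1.2951) + 11 * (-0.0872, -0.9962) = (0.1133 + -0.9587, 1.2951 + -10.9581) = (-0.8454, -9.6631)
link 2: phi[2] = 85 + 180 + -60 = 205 deg
  cos(205 deg) = -0.9063, sin(205 deg) = -0.4226
  joint[3] = (-0.8454, -9.6631) + 1.5 * (-0.9063, -0.4226) = (-0.8454 + -1.3595, -9.6631 + -0.6339) = (-2.2049, -10.2970)
End effector: (-2.2049, -10.2970)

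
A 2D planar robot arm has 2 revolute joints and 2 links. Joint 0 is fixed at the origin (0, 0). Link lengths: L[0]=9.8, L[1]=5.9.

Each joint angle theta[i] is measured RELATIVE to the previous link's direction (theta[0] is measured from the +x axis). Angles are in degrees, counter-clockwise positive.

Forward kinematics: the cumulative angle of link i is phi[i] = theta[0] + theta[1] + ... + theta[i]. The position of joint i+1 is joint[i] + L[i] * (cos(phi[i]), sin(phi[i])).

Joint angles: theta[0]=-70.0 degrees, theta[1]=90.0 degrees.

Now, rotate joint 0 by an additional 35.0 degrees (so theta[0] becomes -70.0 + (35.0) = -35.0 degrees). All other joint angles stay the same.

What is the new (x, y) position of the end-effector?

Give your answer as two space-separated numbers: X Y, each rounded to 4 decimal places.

Answer: 11.4118 -0.7881

Derivation:
joint[0] = (0.0000, 0.0000)  (base)
link 0: phi[0] = -35 = -35 deg
  cos(-35 deg) = 0.8192, sin(-35 deg) = -0.5736
  joint[1] = (0.0000, 0.0000) + 9.8 * (0.8192, -0.5736) = (0.0000 + 8.0277, 0.0000 + -5.6210) = (8.0277, -5.6210)
link 1: phi[1] = -35 + 90 = 55 deg
  cos(55 deg) = 0.5736, sin(55 deg) = 0.8192
  joint[2] = (8.0277, -5.6210) + 5.9 * (0.5736, 0.8192) = (8.0277 + 3.3841, -5.6210 + 4.8330) = (11.4118, -0.7881)
End effector: (11.4118, -0.7881)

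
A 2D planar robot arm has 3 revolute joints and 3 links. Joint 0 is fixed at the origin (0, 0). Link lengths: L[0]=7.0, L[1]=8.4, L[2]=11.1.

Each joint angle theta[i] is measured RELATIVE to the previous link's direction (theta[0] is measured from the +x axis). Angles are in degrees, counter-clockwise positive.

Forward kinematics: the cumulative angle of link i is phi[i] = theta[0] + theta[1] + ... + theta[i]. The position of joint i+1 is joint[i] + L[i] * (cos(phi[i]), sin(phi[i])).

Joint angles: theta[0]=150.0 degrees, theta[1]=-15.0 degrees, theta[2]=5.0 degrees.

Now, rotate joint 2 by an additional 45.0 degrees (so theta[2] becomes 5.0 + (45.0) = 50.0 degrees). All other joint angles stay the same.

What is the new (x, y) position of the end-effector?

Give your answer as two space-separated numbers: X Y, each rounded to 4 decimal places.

Answer: -23.0596 8.4723

Derivation:
joint[0] = (0.0000, 0.0000)  (base)
link 0: phi[0] = 150 = 150 deg
  cos(150 deg) = -0.8660, sin(150 deg) = 0.5000
  joint[1] = (0.0000, 0.0000) + 7 * (-0.8660, 0.5000) = (0.0000 + -6.0622, 0.0000 + 3.5000) = (-6.0622, 3.5000)
link 1: phi[1] = 150 + -15 = 135 deg
  cos(135 deg) = -0.7071, sin(135 deg) = 0.7071
  joint[2] = (-6.0622, 3.5000) + 8.4 * (-0.7071, 0.7071) = (-6.0622 + -5.9397, 3.5000 + 5.9397) = (-12.0019, 9.4397)
link 2: phi[2] = 150 + -15 + 50 = 185 deg
  cos(185 deg) = -0.9962, sin(185 deg) = -0.0872
  joint[3] = (-12.0019, 9.4397) + 11.1 * (-0.9962, -0.0872) = (-12.0019 + -11.0578, 9.4397 + -0.9674) = (-23.0596, 8.4723)
End effector: (-23.0596, 8.4723)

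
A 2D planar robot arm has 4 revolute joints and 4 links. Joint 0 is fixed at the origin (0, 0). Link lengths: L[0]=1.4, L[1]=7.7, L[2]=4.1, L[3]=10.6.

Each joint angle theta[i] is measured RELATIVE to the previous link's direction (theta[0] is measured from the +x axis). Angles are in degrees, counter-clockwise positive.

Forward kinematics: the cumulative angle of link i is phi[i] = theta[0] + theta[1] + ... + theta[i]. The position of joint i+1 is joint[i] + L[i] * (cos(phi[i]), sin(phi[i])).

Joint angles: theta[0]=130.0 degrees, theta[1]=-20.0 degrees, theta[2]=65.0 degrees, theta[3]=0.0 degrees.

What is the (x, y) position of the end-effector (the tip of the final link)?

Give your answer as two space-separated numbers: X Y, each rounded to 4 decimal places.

joint[0] = (0.0000, 0.0000)  (base)
link 0: phi[0] = 130 = 130 deg
  cos(130 deg) = -0.6428, sin(130 deg) = 0.7660
  joint[1] = (0.0000, 0.0000) + 1.4 * (-0.6428, 0.7660) = (0.0000 + -0.8999, 0.0000 + 1.0725) = (-0.8999, 1.0725)
link 1: phi[1] = 130 + -20 = 110 deg
  cos(110 deg) = -0.3420, sin(110 deg) = 0.9397
  joint[2] = (-0.8999, 1.0725) + 7.7 * (-0.3420, 0.9397) = (-0.8999 + -2.6336, 1.0725 + 7.2356) = (-3.5335, 8.3081)
link 2: phi[2] = 130 + -20 + 65 = 175 deg
  cos(175 deg) = -0.9962, sin(175 deg) = 0.0872
  joint[3] = (-3.5335, 8.3081) + 4.1 * (-0.9962, 0.0872) = (-3.5335 + -4.0844, 8.3081 + 0.3573) = (-7.6179, 8.6654)
link 3: phi[3] = 130 + -20 + 65 + 0 = 175 deg
  cos(175 deg) = -0.9962, sin(175 deg) = 0.0872
  joint[4] = (-7.6179, 8.6654) + 10.6 * (-0.9962, 0.0872) = (-7.6179 + -10.5597, 8.6654 + 0.9239) = (-18.1775, 9.5893)
End effector: (-18.1775, 9.5893)

Answer: -18.1775 9.5893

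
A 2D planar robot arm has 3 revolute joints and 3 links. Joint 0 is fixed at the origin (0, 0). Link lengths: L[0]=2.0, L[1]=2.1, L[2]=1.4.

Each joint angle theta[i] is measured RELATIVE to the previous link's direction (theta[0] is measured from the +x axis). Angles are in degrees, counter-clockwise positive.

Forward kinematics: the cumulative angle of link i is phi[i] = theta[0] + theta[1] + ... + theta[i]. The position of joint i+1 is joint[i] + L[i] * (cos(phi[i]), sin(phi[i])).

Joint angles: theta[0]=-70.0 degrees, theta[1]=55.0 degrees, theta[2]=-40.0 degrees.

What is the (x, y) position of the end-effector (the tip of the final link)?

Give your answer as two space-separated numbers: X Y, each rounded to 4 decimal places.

Answer: 3.5155 -3.5697

Derivation:
joint[0] = (0.0000, 0.0000)  (base)
link 0: phi[0] = -70 = -70 deg
  cos(-70 deg) = 0.3420, sin(-70 deg) = -0.9397
  joint[1] = (0.0000, 0.0000) + 2 * (0.3420, -0.9397) = (0.0000 + 0.6840, 0.0000 + -1.8794) = (0.6840, -1.8794)
link 1: phi[1] = -70 + 55 = -15 deg
  cos(-15 deg) = 0.9659, sin(-15 deg) = -0.2588
  joint[2] = (0.6840, -1.8794) + 2.1 * (0.9659, -0.2588) = (0.6840 + 2.0284, -1.8794 + -0.5435) = (2.7125, -2.4229)
link 2: phi[2] = -70 + 55 + -40 = -55 deg
  cos(-55 deg) = 0.5736, sin(-55 deg) = -0.8192
  joint[3] = (2.7125, -2.4229) + 1.4 * (0.5736, -0.8192) = (2.7125 + 0.8030, -2.4229 + -1.1468) = (3.5155, -3.5697)
End effector: (3.5155, -3.5697)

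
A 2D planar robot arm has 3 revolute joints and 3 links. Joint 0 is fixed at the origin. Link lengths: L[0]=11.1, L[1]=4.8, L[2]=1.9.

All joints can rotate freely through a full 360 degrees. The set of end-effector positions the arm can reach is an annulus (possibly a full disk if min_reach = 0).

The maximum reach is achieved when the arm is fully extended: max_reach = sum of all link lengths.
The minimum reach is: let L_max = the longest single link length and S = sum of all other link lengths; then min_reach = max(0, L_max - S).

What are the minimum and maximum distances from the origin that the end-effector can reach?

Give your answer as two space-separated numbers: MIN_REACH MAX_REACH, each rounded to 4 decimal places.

Answer: 4.4000 17.8000

Derivation:
Link lengths: [11.1, 4.8, 1.9]
max_reach = 11.1 + 4.8 + 1.9 = 17.8
L_max = max([11.1, 4.8, 1.9]) = 11.1
S (sum of others) = 17.8 - 11.1 = 6.7
min_reach = max(0, 11.1 - 6.7) = max(0, 4.4) = 4.4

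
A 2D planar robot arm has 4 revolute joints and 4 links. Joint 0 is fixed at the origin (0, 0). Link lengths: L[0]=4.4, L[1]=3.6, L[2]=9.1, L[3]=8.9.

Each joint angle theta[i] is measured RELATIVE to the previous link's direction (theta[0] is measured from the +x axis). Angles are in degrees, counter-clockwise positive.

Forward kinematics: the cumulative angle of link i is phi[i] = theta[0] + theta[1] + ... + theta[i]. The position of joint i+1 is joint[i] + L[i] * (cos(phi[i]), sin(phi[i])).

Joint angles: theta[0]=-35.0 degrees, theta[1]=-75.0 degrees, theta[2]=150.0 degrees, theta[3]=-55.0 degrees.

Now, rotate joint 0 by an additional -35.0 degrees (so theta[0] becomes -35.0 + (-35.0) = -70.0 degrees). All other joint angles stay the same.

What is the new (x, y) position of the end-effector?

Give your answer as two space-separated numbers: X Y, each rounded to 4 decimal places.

joint[0] = (0.0000, 0.0000)  (base)
link 0: phi[0] = -70 = -70 deg
  cos(-70 deg) = 0.3420, sin(-70 deg) = -0.9397
  joint[1] = (0.0000, 0.0000) + 4.4 * (0.3420, -0.9397) = (0.0000 + 1.5049, 0.0000 + -4.1346) = (1.5049, -4.1346)
link 1: phi[1] = -70 + -75 = -145 deg
  cos(-145 deg) = -0.8192, sin(-145 deg) = -0.5736
  joint[2] = (1.5049, -4.1346) + 3.6 * (-0.8192, -0.5736) = (1.5049 + -2.9489, -4.1346 + -2.0649) = (-1.4441, -6.1995)
link 2: phi[2] = -70 + -75 + 150 = 5 deg
  cos(5 deg) = 0.9962, sin(5 deg) = 0.0872
  joint[3] = (-1.4441, -6.1995) + 9.1 * (0.9962, 0.0872) = (-1.4441 + 9.0654, -6.1995 + 0.7931) = (7.6213, -5.4064)
link 3: phi[3] = -70 + -75 + 150 + -55 = -50 deg
  cos(-50 deg) = 0.6428, sin(-50 deg) = -0.7660
  joint[4] = (7.6213, -5.4064) + 8.9 * (0.6428, -0.7660) = (7.6213 + 5.7208, -5.4064 + -6.8178) = (13.3421, -12.2242)
End effector: (13.3421, -12.2242)

Answer: 13.3421 -12.2242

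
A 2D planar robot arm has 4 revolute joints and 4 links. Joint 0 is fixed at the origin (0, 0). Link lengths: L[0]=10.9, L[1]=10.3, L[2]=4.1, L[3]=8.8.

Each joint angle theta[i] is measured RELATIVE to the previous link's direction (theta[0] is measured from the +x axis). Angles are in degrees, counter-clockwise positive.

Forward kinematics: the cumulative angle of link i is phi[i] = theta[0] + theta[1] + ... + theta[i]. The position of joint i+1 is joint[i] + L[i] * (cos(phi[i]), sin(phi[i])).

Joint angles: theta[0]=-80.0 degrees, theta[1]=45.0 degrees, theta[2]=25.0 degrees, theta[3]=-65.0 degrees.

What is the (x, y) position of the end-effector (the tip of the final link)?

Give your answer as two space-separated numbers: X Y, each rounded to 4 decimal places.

joint[0] = (0.0000, 0.0000)  (base)
link 0: phi[0] = -80 = -80 deg
  cos(-80 deg) = 0.1736, sin(-80 deg) = -0.9848
  joint[1] = (0.0000, 0.0000) + 10.9 * (0.1736, -0.9848) = (0.0000 + 1.8928, 0.0000 + -10.7344) = (1.8928, -10.7344)
link 1: phi[1] = -80 + 45 = -35 deg
  cos(-35 deg) = 0.8192, sin(-35 deg) = -0.5736
  joint[2] = (1.8928, -10.7344) + 10.3 * (0.8192, -0.5736) = (1.8928 + 8.4373, -10.7344 + -5.9078) = (10.3300, -16.6422)
link 2: phi[2] = -80 + 45 + 25 = -10 deg
  cos(-10 deg) = 0.9848, sin(-10 deg) = -0.1736
  joint[3] = (10.3300, -16.6422) + 4.1 * (0.9848, -0.1736) = (10.3300 + 4.0377, -16.6422 + -0.7120) = (14.3677, -17.3542)
link 3: phi[3] = -80 + 45 + 25 + -65 = -75 deg
  cos(-75 deg) = 0.2588, sin(-75 deg) = -0.9659
  joint[4] = (14.3677, -17.3542) + 8.8 * (0.2588, -0.9659) = (14.3677 + 2.2776, -17.3542 + -8.5001) = (16.6454, -25.8543)
End effector: (16.6454, -25.8543)

Answer: 16.6454 -25.8543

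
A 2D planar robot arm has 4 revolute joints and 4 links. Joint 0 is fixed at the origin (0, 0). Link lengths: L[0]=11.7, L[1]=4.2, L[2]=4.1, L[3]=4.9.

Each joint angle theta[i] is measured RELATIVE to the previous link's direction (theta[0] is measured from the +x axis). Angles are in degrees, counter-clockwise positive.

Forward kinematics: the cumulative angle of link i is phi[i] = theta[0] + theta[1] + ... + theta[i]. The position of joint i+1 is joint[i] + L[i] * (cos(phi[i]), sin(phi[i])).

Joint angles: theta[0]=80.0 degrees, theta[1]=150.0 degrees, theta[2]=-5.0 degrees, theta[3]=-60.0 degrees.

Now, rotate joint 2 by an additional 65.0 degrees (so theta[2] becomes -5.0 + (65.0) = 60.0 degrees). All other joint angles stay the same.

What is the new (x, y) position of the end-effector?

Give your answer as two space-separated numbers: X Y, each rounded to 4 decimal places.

joint[0] = (0.0000, 0.0000)  (base)
link 0: phi[0] = 80 = 80 deg
  cos(80 deg) = 0.1736, sin(80 deg) = 0.9848
  joint[1] = (0.0000, 0.0000) + 11.7 * (0.1736, 0.9848) = (0.0000 + 2.0317, 0.0000 + 11.5223) = (2.0317, 11.5223)
link 1: phi[1] = 80 + 150 = 230 deg
  cos(230 deg) = -0.6428, sin(230 deg) = -0.7660
  joint[2] = (2.0317, 11.5223) + 4.2 * (-0.6428, -0.7660) = (2.0317 + -2.6997, 11.5223 + -3.2174) = (-0.6680, 8.3049)
link 2: phi[2] = 80 + 150 + 60 = 290 deg
  cos(290 deg) = 0.3420, sin(290 deg) = -0.9397
  joint[3] = (-0.6680, 8.3049) + 4.1 * (0.3420, -0.9397) = (-0.6680 + 1.4023, 8.3049 + -3.8527) = (0.7343, 4.4521)
link 3: phi[3] = 80 + 150 + 60 + -60 = 230 deg
  cos(230 deg) = -0.6428, sin(230 deg) = -0.7660
  joint[4] = (0.7343, 4.4521) + 4.9 * (-0.6428, -0.7660) = (0.7343 + -3.1497, 4.4521 + -3.7536) = (-2.4154, 0.6985)
End effector: (-2.4154, 0.6985)

Answer: -2.4154 0.6985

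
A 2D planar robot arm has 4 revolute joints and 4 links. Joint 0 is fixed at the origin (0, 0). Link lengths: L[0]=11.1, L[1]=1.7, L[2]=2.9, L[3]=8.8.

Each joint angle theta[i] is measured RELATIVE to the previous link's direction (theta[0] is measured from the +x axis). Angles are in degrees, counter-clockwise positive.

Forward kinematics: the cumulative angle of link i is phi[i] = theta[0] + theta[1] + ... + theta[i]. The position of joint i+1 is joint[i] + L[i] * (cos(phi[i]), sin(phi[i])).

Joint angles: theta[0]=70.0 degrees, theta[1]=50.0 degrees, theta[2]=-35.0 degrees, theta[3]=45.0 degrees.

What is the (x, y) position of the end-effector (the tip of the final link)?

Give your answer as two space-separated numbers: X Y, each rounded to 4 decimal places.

Answer: -2.4574 21.5330

Derivation:
joint[0] = (0.0000, 0.0000)  (base)
link 0: phi[0] = 70 = 70 deg
  cos(70 deg) = 0.3420, sin(70 deg) = 0.9397
  joint[1] = (0.0000, 0.0000) + 11.1 * (0.3420, 0.9397) = (0.0000 + 3.7964, 0.0000 + 10.4306) = (3.7964, 10.4306)
link 1: phi[1] = 70 + 50 = 120 deg
  cos(120 deg) = -0.5000, sin(120 deg) = 0.8660
  joint[2] = (3.7964, 10.4306) + 1.7 * (-0.5000, 0.8660) = (3.7964 + -0.8500, 10.4306 + 1.4722) = (2.9464, 11.9028)
link 2: phi[2] = 70 + 50 + -35 = 85 deg
  cos(85 deg) = 0.0872, sin(85 deg) = 0.9962
  joint[3] = (2.9464, 11.9028) + 2.9 * (0.0872, 0.9962) = (2.9464 + 0.2528, 11.9028 + 2.8890) = (3.1992, 14.7918)
link 3: phi[3] = 70 + 50 + -35 + 45 = 130 deg
  cos(130 deg) = -0.6428, sin(130 deg) = 0.7660
  joint[4] = (3.1992, 14.7918) + 8.8 * (-0.6428, 0.7660) = (3.1992 + -5.6565, 14.7918 + 6.7412) = (-2.4574, 21.5330)
End effector: (-2.4574, 21.5330)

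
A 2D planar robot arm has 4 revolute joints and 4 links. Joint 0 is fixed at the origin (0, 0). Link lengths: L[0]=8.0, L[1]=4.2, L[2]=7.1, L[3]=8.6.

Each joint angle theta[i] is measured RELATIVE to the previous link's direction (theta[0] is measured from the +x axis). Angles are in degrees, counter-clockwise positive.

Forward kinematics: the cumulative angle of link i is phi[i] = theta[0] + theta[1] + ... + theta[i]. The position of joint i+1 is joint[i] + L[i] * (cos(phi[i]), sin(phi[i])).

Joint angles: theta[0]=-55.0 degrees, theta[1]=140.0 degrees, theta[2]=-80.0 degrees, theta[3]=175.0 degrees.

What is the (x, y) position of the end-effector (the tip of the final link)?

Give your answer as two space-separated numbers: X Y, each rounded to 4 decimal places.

joint[0] = (0.0000, 0.0000)  (base)
link 0: phi[0] = -55 = -55 deg
  cos(-55 deg) = 0.5736, sin(-55 deg) = -0.8192
  joint[1] = (0.0000, 0.0000) + 8 * (0.5736, -0.8192) = (0.0000 + 4.5886, 0.0000 + -6.5532) = (4.5886, -6.5532)
link 1: phi[1] = -55 + 140 = 85 deg
  cos(85 deg) = 0.0872, sin(85 deg) = 0.9962
  joint[2] = (4.5886, -6.5532) + 4.2 * (0.0872, 0.9962) = (4.5886 + 0.3661, -6.5532 + 4.1840) = (4.9547, -2.3692)
link 2: phi[2] = -55 + 140 + -80 = 5 deg
  cos(5 deg) = 0.9962, sin(5 deg) = 0.0872
  joint[3] = (4.9547, -2.3692) + 7.1 * (0.9962, 0.0872) = (4.9547 + 7.0730, -2.3692 + 0.6188) = (12.0276, -1.7504)
link 3: phi[3] = -55 + 140 + -80 + 175 = 180 deg
  cos(180 deg) = -1.0000, sin(180 deg) = 0.0000
  joint[4] = (12.0276, -1.7504) + 8.6 * (-1.0000, 0.0000) = (12.0276 + -8.6000, -1.7504 + 0.0000) = (3.4276, -1.7504)
End effector: (3.4276, -1.7504)

Answer: 3.4276 -1.7504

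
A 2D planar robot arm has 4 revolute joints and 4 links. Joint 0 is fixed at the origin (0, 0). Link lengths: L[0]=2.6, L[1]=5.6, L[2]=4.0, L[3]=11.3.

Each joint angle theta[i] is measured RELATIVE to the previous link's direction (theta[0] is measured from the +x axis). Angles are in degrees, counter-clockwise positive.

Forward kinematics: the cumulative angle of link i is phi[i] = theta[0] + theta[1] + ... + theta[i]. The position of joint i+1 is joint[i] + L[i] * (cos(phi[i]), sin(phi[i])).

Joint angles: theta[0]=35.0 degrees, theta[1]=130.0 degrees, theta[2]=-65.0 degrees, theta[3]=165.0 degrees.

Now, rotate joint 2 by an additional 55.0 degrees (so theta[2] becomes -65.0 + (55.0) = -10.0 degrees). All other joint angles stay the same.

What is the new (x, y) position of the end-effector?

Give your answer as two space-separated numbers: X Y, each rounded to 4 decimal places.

Answer: 1.7517 -2.6323

Derivation:
joint[0] = (0.0000, 0.0000)  (base)
link 0: phi[0] = 35 = 35 deg
  cos(35 deg) = 0.8192, sin(35 deg) = 0.5736
  joint[1] = (0.0000, 0.0000) + 2.6 * (0.8192, 0.5736) = (0.0000 + 2.1298, 0.0000 + 1.4913) = (2.1298, 1.4913)
link 1: phi[1] = 35 + 130 = 165 deg
  cos(165 deg) = -0.9659, sin(165 deg) = 0.2588
  joint[2] = (2.1298, 1.4913) + 5.6 * (-0.9659, 0.2588) = (2.1298 + -5.4092, 1.4913 + 1.4494) = (-3.2794, 2.9407)
link 2: phi[2] = 35 + 130 + -10 = 155 deg
  cos(155 deg) = -0.9063, sin(155 deg) = 0.4226
  joint[3] = (-3.2794, 2.9407) + 4 * (-0.9063, 0.4226) = (-3.2794 + -3.6252, 2.9407 + 1.6905) = (-6.9046, 4.6312)
link 3: phi[3] = 35 + 130 + -10 + 165 = 320 deg
  cos(320 deg) = 0.7660, sin(320 deg) = -0.6428
  joint[4] = (-6.9046, 4.6312) + 11.3 * (0.7660, -0.6428) = (-6.9046 + 8.6563, 4.6312 + -7.2635) = (1.7517, -2.6323)
End effector: (1.7517, -2.6323)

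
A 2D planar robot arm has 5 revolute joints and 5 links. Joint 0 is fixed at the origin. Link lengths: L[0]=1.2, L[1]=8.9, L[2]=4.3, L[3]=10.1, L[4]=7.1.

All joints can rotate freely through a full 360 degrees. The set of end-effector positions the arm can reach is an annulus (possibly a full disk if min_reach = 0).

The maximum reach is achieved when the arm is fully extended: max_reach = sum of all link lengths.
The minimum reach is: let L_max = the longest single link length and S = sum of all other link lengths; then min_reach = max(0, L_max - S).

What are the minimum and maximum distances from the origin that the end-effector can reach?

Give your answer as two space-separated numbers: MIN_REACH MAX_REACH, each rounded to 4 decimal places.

Answer: 0.0000 31.6000

Derivation:
Link lengths: [1.2, 8.9, 4.3, 10.1, 7.1]
max_reach = 1.2 + 8.9 + 4.3 + 10.1 + 7.1 = 31.6
L_max = max([1.2, 8.9, 4.3, 10.1, 7.1]) = 10.1
S (sum of others) = 31.6 - 10.1 = 21.5
min_reach = max(0, 10.1 - 21.5) = max(0, -11.4) = 0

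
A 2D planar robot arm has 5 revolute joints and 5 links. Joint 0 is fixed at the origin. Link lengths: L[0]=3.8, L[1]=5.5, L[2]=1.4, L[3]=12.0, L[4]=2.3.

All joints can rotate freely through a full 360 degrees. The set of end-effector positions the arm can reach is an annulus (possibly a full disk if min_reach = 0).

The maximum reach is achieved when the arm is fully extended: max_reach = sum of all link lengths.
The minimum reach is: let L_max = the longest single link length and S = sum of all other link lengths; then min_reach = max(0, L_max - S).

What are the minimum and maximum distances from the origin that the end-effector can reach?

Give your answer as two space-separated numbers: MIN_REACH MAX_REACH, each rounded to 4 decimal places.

Answer: 0.0000 25.0000

Derivation:
Link lengths: [3.8, 5.5, 1.4, 12.0, 2.3]
max_reach = 3.8 + 5.5 + 1.4 + 12 + 2.3 = 25
L_max = max([3.8, 5.5, 1.4, 12.0, 2.3]) = 12
S (sum of others) = 25 - 12 = 13
min_reach = max(0, 12 - 13) = max(0, -1) = 0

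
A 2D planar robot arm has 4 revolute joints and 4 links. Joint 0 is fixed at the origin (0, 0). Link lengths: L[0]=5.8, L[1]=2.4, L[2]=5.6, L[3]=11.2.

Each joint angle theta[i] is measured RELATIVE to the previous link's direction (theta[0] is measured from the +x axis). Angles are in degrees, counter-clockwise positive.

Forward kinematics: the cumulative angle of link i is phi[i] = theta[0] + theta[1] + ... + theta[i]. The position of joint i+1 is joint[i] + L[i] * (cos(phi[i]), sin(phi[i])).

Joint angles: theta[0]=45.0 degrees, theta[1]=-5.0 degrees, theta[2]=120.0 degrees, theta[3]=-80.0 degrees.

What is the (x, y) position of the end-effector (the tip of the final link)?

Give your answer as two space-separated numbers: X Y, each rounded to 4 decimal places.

Answer: 2.6223 18.5891

Derivation:
joint[0] = (0.0000, 0.0000)  (base)
link 0: phi[0] = 45 = 45 deg
  cos(45 deg) = 0.7071, sin(45 deg) = 0.7071
  joint[1] = (0.0000, 0.0000) + 5.8 * (0.7071, 0.7071) = (0.0000 + 4.1012, 0.0000 + 4.1012) = (4.1012, 4.1012)
link 1: phi[1] = 45 + -5 = 40 deg
  cos(40 deg) = 0.7660, sin(40 deg) = 0.6428
  joint[2] = (4.1012, 4.1012) + 2.4 * (0.7660, 0.6428) = (4.1012 + 1.8385, 4.1012 + 1.5427) = (5.9397, 5.6439)
link 2: phi[2] = 45 + -5 + 120 = 160 deg
  cos(160 deg) = -0.9397, sin(160 deg) = 0.3420
  joint[3] = (5.9397, 5.6439) + 5.6 * (-0.9397, 0.3420) = (5.9397 + -5.2623, 5.6439 + 1.9153) = (0.6774, 7.5592)
link 3: phi[3] = 45 + -5 + 120 + -80 = 80 deg
  cos(80 deg) = 0.1736, sin(80 deg) = 0.9848
  joint[4] = (0.6774, 7.5592) + 11.2 * (0.1736, 0.9848) = (0.6774 + 1.9449, 7.5592 + 11.0298) = (2.6223, 18.5891)
End effector: (2.6223, 18.5891)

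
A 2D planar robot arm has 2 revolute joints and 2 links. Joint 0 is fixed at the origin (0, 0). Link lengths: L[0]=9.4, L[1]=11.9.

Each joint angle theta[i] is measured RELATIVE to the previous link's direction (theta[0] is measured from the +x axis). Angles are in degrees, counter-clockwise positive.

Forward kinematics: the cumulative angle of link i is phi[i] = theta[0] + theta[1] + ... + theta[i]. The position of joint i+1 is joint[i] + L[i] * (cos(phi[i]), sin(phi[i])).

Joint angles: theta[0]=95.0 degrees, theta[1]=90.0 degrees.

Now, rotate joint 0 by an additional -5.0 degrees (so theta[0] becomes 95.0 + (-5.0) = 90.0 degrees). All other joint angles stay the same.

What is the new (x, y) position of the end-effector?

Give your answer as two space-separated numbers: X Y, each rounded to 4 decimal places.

joint[0] = (0.0000, 0.0000)  (base)
link 0: phi[0] = 90 = 90 deg
  cos(90 deg) = 0.0000, sin(90 deg) = 1.0000
  joint[1] = (0.0000, 0.0000) + 9.4 * (0.0000, 1.0000) = (0.0000 + 0.0000, 0.0000 + 9.4000) = (0.0000, 9.4000)
link 1: phi[1] = 90 + 90 = 180 deg
  cos(180 deg) = -1.0000, sin(180 deg) = 0.0000
  joint[2] = (0.0000, 9.4000) + 11.9 * (-1.0000, 0.0000) = (0.0000 + -11.9000, 9.4000 + 0.0000) = (-11.9000, 9.4000)
End effector: (-11.9000, 9.4000)

Answer: -11.9000 9.4000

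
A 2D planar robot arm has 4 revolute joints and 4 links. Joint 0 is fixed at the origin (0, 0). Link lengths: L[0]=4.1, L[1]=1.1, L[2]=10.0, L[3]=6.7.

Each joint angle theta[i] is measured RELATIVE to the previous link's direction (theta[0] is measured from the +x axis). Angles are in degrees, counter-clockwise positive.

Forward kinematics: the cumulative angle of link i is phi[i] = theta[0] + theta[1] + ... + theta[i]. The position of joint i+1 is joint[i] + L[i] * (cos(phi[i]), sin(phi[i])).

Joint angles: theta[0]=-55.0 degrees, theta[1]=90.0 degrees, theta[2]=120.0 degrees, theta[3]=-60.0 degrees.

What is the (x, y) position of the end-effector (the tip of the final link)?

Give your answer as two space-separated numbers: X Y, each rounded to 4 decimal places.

joint[0] = (0.0000, 0.0000)  (base)
link 0: phi[0] = -55 = -55 deg
  cos(-55 deg) = 0.5736, sin(-55 deg) = -0.8192
  joint[1] = (0.0000, 0.0000) + 4.1 * (0.5736, -0.8192) = (0.0000 + 2.3517, 0.0000 + -3.3585) = (2.3517, -3.3585)
link 1: phi[1] = -55 + 90 = 35 deg
  cos(35 deg) = 0.8192, sin(35 deg) = 0.5736
  joint[2] = (2.3517, -3.3585) + 1.1 * (0.8192, 0.5736) = (2.3517 + 0.9011, -3.3585 + 0.6309) = (3.2527, -2.7276)
link 2: phi[2] = -55 + 90 + 120 = 155 deg
  cos(155 deg) = -0.9063, sin(155 deg) = 0.4226
  joint[3] = (3.2527, -2.7276) + 10 * (-0.9063, 0.4226) = (3.2527 + -9.0631, -2.7276 + 4.2262) = (-5.8103, 1.4986)
link 3: phi[3] = -55 + 90 + 120 + -60 = 95 deg
  cos(95 deg) = -0.0872, sin(95 deg) = 0.9962
  joint[4] = (-5.8103, 1.4986) + 6.7 * (-0.0872, 0.9962) = (-5.8103 + -0.5839, 1.4986 + 6.6745) = (-6.3943, 8.1731)
End effector: (-6.3943, 8.1731)

Answer: -6.3943 8.1731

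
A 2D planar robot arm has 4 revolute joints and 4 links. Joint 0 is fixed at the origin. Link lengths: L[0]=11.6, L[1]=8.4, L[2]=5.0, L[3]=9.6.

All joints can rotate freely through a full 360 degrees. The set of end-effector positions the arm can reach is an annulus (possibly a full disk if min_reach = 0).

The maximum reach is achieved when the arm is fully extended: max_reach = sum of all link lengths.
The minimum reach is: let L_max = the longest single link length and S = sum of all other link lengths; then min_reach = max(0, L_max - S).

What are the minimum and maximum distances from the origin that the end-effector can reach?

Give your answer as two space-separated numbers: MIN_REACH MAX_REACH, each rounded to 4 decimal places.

Answer: 0.0000 34.6000

Derivation:
Link lengths: [11.6, 8.4, 5.0, 9.6]
max_reach = 11.6 + 8.4 + 5 + 9.6 = 34.6
L_max = max([11.6, 8.4, 5.0, 9.6]) = 11.6
S (sum of others) = 34.6 - 11.6 = 23
min_reach = max(0, 11.6 - 23) = max(0, -11.4) = 0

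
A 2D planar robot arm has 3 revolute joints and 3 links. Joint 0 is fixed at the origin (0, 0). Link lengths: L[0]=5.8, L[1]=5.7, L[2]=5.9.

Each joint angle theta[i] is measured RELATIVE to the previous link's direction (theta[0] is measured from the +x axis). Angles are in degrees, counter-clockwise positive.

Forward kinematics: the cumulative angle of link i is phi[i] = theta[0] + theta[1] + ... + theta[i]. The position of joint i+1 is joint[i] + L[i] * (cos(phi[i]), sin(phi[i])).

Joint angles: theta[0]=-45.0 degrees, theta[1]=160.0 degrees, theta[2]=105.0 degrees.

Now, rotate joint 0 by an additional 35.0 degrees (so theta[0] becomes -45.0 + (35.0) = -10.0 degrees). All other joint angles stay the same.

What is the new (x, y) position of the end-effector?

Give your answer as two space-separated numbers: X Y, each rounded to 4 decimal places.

joint[0] = (0.0000, 0.0000)  (base)
link 0: phi[0] = -10 = -10 deg
  cos(-10 deg) = 0.9848, sin(-10 deg) = -0.1736
  joint[1] = (0.0000, 0.0000) + 5.8 * (0.9848, -0.1736) = (0.0000 + 5.7119, 0.0000 + -1.0072) = (5.7119, -1.0072)
link 1: phi[1] = -10 + 160 = 150 deg
  cos(150 deg) = -0.8660, sin(150 deg) = 0.5000
  joint[2] = (5.7119, -1.0072) + 5.7 * (-0.8660, 0.5000) = (5.7119 + -4.9363, -1.0072 + 2.8500) = (0.7755, 1.8428)
link 2: phi[2] = -10 + 160 + 105 = 255 deg
  cos(255 deg) = -0.2588, sin(255 deg) = -0.9659
  joint[3] = (0.7755, 1.8428) + 5.9 * (-0.2588, -0.9659) = (0.7755 + -1.5270, 1.8428 + -5.6990) = (-0.7515, -3.8561)
End effector: (-0.7515, -3.8561)

Answer: -0.7515 -3.8561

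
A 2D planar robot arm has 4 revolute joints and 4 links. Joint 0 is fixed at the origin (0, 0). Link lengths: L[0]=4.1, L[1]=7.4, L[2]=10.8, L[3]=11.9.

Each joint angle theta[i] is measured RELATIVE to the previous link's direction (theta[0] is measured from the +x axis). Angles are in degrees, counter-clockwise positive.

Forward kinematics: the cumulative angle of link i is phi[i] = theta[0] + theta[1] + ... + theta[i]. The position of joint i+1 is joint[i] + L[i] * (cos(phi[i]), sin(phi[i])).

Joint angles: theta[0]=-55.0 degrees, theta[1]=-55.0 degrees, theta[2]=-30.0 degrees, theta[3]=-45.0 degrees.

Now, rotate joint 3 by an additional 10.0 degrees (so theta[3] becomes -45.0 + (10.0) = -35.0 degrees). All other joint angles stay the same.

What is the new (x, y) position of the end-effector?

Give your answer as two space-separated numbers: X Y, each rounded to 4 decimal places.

joint[0] = (0.0000, 0.0000)  (base)
link 0: phi[0] = -55 = -55 deg
  cos(-55 deg) = 0.5736, sin(-55 deg) = -0.8192
  joint[1] = (0.0000, 0.0000) + 4.1 * (0.5736, -0.8192) = (0.0000 + 2.3517, 0.0000 + -3.3585) = (2.3517, -3.3585)
link 1: phi[1] = -55 + -55 = -110 deg
  cos(-110 deg) = -0.3420, sin(-110 deg) = -0.9397
  joint[2] = (2.3517, -3.3585) + 7.4 * (-0.3420, -0.9397) = (2.3517 + -2.5309, -3.3585 + -6.9537) = (-0.1793, -10.3122)
link 2: phi[2] = -55 + -55 + -30 = -140 deg
  cos(-140 deg) = -0.7660, sin(-140 deg) = -0.6428
  joint[3] = (-0.1793, -10.3122) + 10.8 * (-0.7660, -0.6428) = (-0.1793 + -8.2733, -10.3122 + -6.9421) = (-8.4526, -17.2544)
link 3: phi[3] = -55 + -55 + -30 + -35 = -175 deg
  cos(-175 deg) = -0.9962, sin(-175 deg) = -0.0872
  joint[4] = (-8.4526, -17.2544) + 11.9 * (-0.9962, -0.0872) = (-8.4526 + -11.8547, -17.2544 + -1.0372) = (-20.3073, -18.2915)
End effector: (-20.3073, -18.2915)

Answer: -20.3073 -18.2915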